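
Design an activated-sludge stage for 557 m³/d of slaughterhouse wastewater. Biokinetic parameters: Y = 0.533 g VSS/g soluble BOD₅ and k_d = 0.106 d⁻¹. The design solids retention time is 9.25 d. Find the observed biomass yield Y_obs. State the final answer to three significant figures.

Y_obs = Y / (1 + k_d θ_c) = 0.533 / (1 + 0.106 × 9.25) = 0.533 / 1.980 = 0.2691.

Y_obs ≈ 0.269 g VSS/g soluble BOD₅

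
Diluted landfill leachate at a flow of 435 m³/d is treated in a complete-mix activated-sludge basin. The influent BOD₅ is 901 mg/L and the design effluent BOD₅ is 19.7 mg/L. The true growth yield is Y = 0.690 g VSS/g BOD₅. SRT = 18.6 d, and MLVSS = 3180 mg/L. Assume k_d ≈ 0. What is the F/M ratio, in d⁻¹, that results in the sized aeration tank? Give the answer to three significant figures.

V·X = Y·Q·ΔS·θ_c gives V = 0.690 × 435 × (901 − 19.7) × 18.6 / 3180 = 1547 m³.
F/M = Q·S₀ / (V·X) = 435 × 901 / (1547 × 3180) = 0.07966 g BOD₅·(g VSS·d)⁻¹.

F/M ≈ 0.0797 d⁻¹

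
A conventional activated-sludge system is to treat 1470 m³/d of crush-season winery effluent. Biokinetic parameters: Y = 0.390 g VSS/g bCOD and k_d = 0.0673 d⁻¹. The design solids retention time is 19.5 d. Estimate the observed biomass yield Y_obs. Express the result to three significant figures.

Y_obs ≈ 0.169 g VSS/g bCOD

Correct the yield for decay: Y_obs = Y/(1 + k_d θ_c) = 0.390 / (1 + 0.0673 × 19.5) = 0.390 / 2.312 = 0.1687.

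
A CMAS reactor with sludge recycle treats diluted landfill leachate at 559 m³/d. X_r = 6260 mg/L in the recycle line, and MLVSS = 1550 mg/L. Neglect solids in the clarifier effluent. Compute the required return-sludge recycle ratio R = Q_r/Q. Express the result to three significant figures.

Solids balance on the clarifier gives (1+R)X = R·X_r, so R = X/(X_r − X) = 1550 / (6260 − 1550) = 0.3291.

R ≈ 0.329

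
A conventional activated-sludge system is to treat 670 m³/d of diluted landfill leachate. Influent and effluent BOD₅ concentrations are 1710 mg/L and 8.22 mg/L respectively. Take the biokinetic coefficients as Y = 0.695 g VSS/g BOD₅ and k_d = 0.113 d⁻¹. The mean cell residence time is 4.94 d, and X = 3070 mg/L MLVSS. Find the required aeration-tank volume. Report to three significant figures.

Steady-state biomass mass balance: V·X·(1 + k_d·θ_c) = Y·Q·(S₀ − S)·θ_c, so V = 0.695 × 670 × (1710 − 8.22) × 4.94 / [3070 × (1 + 0.113 × 4.94)] = 3.91×10^6 / 4784 = 818.3 m³.

V ≈ 818 m³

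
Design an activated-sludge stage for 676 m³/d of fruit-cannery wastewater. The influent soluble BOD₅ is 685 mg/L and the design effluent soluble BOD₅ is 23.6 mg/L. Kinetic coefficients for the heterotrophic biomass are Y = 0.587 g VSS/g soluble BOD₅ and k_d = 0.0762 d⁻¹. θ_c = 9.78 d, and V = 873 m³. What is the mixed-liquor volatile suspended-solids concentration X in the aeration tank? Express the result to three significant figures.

Solving the biomass balance for X: X = Y Q (S₀−S) θ_c / [V (1+k_d θ_c)] = 0.587 × 676 × (685 − 23.6) × 9.78 / [873 × (1 + 0.0762 × 9.78)] = 1685 mg/L.

X ≈ 1680 mg/L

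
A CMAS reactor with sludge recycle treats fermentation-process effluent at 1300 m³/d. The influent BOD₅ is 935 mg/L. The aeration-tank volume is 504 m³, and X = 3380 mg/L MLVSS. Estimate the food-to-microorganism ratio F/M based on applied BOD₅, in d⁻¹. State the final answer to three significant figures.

Food-to-microorganism ratio F/M = Q S₀ / (V X) = 1300 × 935 / (504.0 × 3380) = 0.7135 d⁻¹.

F/M ≈ 0.714 d⁻¹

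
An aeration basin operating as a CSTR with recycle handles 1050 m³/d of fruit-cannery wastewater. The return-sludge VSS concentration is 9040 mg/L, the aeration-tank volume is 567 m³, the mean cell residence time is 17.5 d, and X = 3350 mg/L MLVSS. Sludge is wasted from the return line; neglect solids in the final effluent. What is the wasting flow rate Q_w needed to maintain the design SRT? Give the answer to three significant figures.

θ_c = V·X/(Q_w·X_r) when wasting from the recycle, so Q_w = V·X/(θ_c·X_r) = 567.0 × 3350 / (17.5 × 9040) = 12.01 m³/d.

Q_w ≈ 12.0 m³/d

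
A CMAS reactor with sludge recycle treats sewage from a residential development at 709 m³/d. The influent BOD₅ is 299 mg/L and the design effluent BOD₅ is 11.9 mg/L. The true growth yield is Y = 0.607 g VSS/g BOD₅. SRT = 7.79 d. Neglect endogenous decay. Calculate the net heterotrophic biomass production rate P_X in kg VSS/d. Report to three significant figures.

P_X ≈ 124 kg VSS/d

Since k_d ≈ 0, Y_obs = Y = 0.607 g VSS/g BOD₅.
Mass of BOD₅ removed per day: Q(S₀ − S) = 709 × 287.1 g/m³ = 203.6 kg/d.
Net biomass production P_X = Y_obs × Q·(S₀ − S) = 0.6070 × 203.6 = 123.6 kg VSS/d.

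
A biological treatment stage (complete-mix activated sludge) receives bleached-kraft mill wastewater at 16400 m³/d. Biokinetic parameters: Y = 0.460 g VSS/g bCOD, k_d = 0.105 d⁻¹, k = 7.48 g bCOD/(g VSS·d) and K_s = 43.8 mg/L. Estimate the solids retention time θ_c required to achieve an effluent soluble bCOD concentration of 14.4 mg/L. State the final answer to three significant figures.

At the target effluent, Y k S/(K_s+S) = 0.460×7.48×14.4/58.20 = 0.8513 d⁻¹.
Then 1/θ_c = μ − k_d = 0.8513 − 0.105 = 0.7463 d⁻¹, giving θ_c = 1.340 d.

θ_c ≈ 1.34 d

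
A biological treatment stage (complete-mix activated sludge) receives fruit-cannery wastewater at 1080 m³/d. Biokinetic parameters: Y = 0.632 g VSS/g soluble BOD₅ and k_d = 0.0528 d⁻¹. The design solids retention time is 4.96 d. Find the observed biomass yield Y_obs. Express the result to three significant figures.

Observed yield with endogenous decay: Y_obs = Y / (1 + k_d·θ_c) = 0.632 / (1 + 0.0528 × 4.96) = 0.632 / 1.262 = 0.5008 g VSS/g soluble BOD₅.

Y_obs ≈ 0.501 g VSS/g soluble BOD₅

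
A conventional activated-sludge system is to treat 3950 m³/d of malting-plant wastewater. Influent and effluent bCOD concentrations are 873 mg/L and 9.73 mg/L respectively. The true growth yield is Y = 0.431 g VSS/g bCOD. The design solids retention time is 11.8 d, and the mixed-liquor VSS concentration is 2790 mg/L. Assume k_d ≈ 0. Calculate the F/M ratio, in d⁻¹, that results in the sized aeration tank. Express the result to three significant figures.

V·X = Y·Q·ΔS·θ_c gives V = 0.431 × 3950 × (873 − 9.73) × 11.8 / 2790 = 6216 m³.
F/M = Q·S₀ / (V·X) = 3950 × 873 / (6216 × 2790) = 0.1988 g bCOD·(g VSS·d)⁻¹.

F/M ≈ 0.199 d⁻¹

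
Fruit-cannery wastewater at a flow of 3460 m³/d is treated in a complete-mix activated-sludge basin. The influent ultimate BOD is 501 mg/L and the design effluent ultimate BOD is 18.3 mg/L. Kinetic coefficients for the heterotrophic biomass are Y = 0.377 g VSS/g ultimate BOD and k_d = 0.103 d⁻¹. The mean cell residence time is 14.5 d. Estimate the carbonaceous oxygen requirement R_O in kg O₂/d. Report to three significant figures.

R_O ≈ 1310 kg O₂/d

Y_obs = Y / (1 + k_d θ_c) = 0.377 / (1 + 0.103 × 14.5) = 0.377 / 2.494 = 0.1512.
ΔS = 501 − 18.3 = 482.7 mg/L, so the substrate removal rate is 3460 × 482.7/1000 = 1670 kg ultimate BOD/d.
P_X = Y_obs·Q·(S₀ − S) = 0.1512 × 1670 = 252.5 kg VSS/d.
R_O = Q·(S₀ − S) − 1.42·P_X = 1670 − 1.42 × 252.5 = 1312 kg O₂/d.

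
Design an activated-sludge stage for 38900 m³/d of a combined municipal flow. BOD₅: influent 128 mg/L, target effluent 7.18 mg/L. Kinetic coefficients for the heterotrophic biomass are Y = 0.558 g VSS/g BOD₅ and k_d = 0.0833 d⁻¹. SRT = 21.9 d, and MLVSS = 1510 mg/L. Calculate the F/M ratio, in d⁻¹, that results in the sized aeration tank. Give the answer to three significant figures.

F/M ≈ 0.245 d⁻¹

Rearranging the biomass balance for a CMAS with decay, V = Y·Q·ΔS·θ_c / [X·(1+k_d θ_c)] = 0.558 × 38900 × (128 − 7.18) × 21.9 / [1510 × (1 + 0.0833 × 21.9)] = 5.74×10^7 / 4265 = 13467 m³.
Food-to-microorganism ratio F/M = Q S₀ / (V X) = 38900 × 128 / (13467 × 1510) = 0.2448 d⁻¹.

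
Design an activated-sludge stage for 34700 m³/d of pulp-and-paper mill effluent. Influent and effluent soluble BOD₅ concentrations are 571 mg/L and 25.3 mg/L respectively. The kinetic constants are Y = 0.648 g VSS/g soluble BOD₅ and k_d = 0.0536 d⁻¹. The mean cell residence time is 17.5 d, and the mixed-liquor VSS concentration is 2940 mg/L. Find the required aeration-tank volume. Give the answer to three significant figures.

V ≈ 37700 m³

Rearranging the biomass balance for a CMAS with decay, V = Y·Q·ΔS·θ_c / [X·(1+k_d θ_c)] = 0.648 × 34700 × (571 − 25.3) × 17.5 / [2940 × (1 + 0.0536 × 17.5)] = 2.15×10^8 / 5698 = 37687 m³.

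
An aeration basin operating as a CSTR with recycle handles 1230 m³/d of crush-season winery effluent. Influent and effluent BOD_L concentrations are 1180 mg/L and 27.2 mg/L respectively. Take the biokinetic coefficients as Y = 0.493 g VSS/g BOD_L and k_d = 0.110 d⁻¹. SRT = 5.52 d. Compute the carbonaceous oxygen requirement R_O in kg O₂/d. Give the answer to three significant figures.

R_O ≈ 800 kg O₂/d

Correct the yield for decay: Y_obs = Y/(1 + k_d θ_c) = 0.493 / (1 + 0.110 × 5.52) = 0.493 / 1.607 = 0.3067.
Substrate removed = Q·(S₀ − S) = 1230 m³/d × (1180 − 27.2) g/m³ = 1.42×10^6 g/d = 1418 kg/d.
Net sludge production P_X = 0.3067 × 1418 = 434.9 kg VSS/d.
Carbonaceous O₂ demand = substrate oxidised − cell-mass equivalent = 1418 − 1.42 × 434.9 = 800.3 kg O₂/d.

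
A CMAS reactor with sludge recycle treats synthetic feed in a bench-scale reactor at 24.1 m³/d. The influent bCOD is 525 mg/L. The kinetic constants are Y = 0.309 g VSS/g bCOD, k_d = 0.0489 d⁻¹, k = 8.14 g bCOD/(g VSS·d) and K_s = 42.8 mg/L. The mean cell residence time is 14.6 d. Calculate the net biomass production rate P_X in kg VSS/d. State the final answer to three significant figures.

For a completely mixed reactor with recycle the Lawrence–McCarty relation gives S = K_s·(1 + k_d·θ_c) / [θ_c·(Y·k − k_d) − 1] = 42.8 × (1 + 0.0489 × 14.6) / [14.6 × (0.309 × 8.14 − 0.0489) − 1] = 73.36 / 35.01 = 2.095 mg/L.
Observed yield with endogenous decay: Y_obs = Y / (1 + k_d·θ_c) = 0.309 / (1 + 0.0489 × 14.6) = 0.309 / 1.714 = 0.1803 g VSS/g bCOD.
Q·(S₀ − S) = 24.1 × (525 − 2.10) × 10⁻³ = 12.60 kg/d removed.
Biomass produced: P_X = Y_obs·Q·ΔS = 0.1803 × 12.60 ≈ 2.272 kg VSS/d.

P_X ≈ 2.27 kg VSS/d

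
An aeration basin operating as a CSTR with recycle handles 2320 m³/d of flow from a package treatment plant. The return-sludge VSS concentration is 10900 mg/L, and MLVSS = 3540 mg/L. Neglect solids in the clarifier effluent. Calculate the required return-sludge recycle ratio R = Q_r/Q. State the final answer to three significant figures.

R ≈ 0.481

Mass balance around the secondary clarifier (neglecting effluent solids): R = X / (X_r − X) = 3540 / (10900 − 3540) = 0.4810.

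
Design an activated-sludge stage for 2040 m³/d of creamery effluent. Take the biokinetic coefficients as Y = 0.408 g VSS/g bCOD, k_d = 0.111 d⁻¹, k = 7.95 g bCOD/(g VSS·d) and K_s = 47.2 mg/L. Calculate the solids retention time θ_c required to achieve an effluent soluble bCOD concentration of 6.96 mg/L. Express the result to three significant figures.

θ_c ≈ 3.27 d

At the target effluent, Y k S/(K_s+S) = 0.408×7.95×6.96/54.16 = 0.4168 d⁻¹.
Then 1/θ_c = μ − k_d = 0.4168 − 0.111 = 0.3058 d⁻¹, giving θ_c = 3.270 d.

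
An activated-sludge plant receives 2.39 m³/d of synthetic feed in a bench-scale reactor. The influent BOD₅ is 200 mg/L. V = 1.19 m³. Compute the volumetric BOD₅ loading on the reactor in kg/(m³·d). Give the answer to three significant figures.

L_v ≈ 0.402 kg BOD₅/(m³·d)

Volumetric loading L_v = Q·S₀ / V = 2.39 × 200 g/m³ / 1.190 m³ = 401.7 g/(m³·d) = 0.4017 kg BOD₅/(m³·d).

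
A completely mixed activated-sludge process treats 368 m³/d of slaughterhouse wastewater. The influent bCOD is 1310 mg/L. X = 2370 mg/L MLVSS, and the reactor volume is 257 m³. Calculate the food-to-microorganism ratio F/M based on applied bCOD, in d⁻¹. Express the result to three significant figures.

F/M ≈ 0.791 d⁻¹

Food-to-microorganism ratio F/M = Q S₀ / (V X) = 368 × 1310 / (257.0 × 2370) = 0.7915 d⁻¹.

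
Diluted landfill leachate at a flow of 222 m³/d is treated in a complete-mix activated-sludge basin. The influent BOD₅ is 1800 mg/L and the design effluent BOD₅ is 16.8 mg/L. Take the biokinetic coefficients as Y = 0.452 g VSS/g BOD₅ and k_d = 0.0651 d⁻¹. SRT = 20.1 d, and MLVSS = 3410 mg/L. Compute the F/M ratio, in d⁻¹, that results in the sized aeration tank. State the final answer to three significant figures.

F/M ≈ 0.256 d⁻¹

Rearranging the biomass balance for a CMAS with decay, V = Y·Q·ΔS·θ_c / [X·(1+k_d θ_c)] = 0.452 × 222 × (1800 − 16.8) × 20.1 / [3410 × (1 + 0.0651 × 20.1)] = 3.6×10^6 / 7872 = 456.9 m³.
F/M = applied load / biomass = Q·S₀/(V·X) = 222 × 1800 / (456.9 × 3410) = 0.2565 d⁻¹.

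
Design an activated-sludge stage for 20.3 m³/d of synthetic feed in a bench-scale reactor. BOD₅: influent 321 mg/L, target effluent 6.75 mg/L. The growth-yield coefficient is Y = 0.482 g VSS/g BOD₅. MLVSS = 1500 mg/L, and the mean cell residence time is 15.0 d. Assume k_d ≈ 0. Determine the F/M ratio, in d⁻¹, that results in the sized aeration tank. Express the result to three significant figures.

F/M ≈ 0.141 d⁻¹

Biomass mass balance (decay neglected): V·X = Y·Q·(S₀ − S)·θ_c, so V = 0.482 × 20.3 × (321 − 6.75) × 15.0 / 1500 = 30.75 m³.
F/M = applied load / biomass = Q·S₀/(V·X) = 20.3 × 321 / (30.75 × 1500) = 0.1413 d⁻¹.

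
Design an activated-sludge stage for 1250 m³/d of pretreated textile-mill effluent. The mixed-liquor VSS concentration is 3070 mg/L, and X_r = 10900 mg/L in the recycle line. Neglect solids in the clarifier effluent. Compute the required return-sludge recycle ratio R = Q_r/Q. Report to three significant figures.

Solids balance on the clarifier gives (1+R)X = R·X_r, so R = X/(X_r − X) = 3070 / (10900 − 3070) = 0.3921.

R ≈ 0.392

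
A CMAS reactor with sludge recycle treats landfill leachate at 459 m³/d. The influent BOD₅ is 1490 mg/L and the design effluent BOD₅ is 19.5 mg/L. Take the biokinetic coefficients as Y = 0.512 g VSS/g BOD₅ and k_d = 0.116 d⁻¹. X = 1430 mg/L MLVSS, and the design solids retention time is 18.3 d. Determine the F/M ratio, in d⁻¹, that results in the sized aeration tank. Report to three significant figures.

F/M ≈ 0.338 d⁻¹

Rearranging the biomass balance for a CMAS with decay, V = Y·Q·ΔS·θ_c / [X·(1+k_d θ_c)] = 0.512 × 459 × (1490 − 19.5) × 18.3 / [1430 × (1 + 0.116 × 18.3)] = 6.32×10^6 / 4466 = 1416 m³.
F/M = Q·S₀ / (V·X) = 459 × 1490 / (1416 × 1430) = 0.3377 g BOD₅·(g VSS·d)⁻¹.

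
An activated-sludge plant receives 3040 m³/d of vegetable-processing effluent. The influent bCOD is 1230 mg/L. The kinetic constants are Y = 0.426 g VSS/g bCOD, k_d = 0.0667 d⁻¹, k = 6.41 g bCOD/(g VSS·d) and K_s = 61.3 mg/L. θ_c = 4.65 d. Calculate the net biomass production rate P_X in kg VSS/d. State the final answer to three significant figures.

For a completely mixed reactor with recycle the Lawrence–McCarty relation gives S = K_s·(1 + k_d·θ_c) / [θ_c·(Y·k − k_d) − 1] = 61.3 × (1 + 0.0667 × 4.65) / [4.65 × (0.426 × 6.41 − 0.0667) − 1] = 80.31 / 11.39 = 7.053 mg/L.
The observed yield is Y_obs = Y/(1 + k_d·θ_c) = 0.426 / (1 + 0.0667 × 4.65) = 0.426 / 1.310 = 0.3252 g VSS per g bCOD removed.
ΔS = 1230 − 7.05 = 1223 mg/L, so the substrate removal rate is 3040 × 1223/1000 = 3718 kg bCOD/d.
P_X = Y_obs · Q(S₀ − S) = 0.3252 × 3718 = 1209 kg VSS/d.

P_X ≈ 1210 kg VSS/d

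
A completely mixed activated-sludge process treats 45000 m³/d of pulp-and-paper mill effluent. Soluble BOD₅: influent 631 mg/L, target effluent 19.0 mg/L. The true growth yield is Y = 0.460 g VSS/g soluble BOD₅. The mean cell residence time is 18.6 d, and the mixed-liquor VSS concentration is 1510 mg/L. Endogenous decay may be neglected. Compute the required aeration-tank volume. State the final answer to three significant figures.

V·X = Y·Q·ΔS·θ_c gives V = 0.460 × 45000 × (631 − 19.0) × 18.6 / 1510 = 156048 m³.

V ≈ 156000 m³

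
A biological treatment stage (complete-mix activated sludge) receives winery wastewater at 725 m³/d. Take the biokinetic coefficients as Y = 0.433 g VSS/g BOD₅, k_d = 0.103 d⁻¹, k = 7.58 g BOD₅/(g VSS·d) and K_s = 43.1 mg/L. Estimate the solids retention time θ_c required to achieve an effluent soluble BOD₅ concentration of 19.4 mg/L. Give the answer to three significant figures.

At the target effluent, Y k S/(K_s+S) = 0.433×7.58×19.4/62.50 = 1.019 d⁻¹.
θ_c = 1/(μ − k_d) = 1/(1.019 − 0.103) = 1/0.9158 = 1.092 d.

θ_c ≈ 1.09 d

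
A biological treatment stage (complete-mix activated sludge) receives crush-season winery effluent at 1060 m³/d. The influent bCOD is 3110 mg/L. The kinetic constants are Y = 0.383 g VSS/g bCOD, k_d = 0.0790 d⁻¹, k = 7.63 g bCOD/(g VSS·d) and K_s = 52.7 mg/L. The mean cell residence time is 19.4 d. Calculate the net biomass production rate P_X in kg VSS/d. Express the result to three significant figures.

P_X ≈ 498 kg VSS/d

Effluent substrate depends only on kinetics and SRT: S = K_s(1 + k_d θ_c) / [θ_c(Yk − k_d) − 1] = 52.7 × (1 + 0.0790 × 19.4) / [19.4 × (0.383 × 7.63 − 0.0790) − 1] = 133.5 / 54.16 = 2.464 mg/L.
Y_obs = Y / (1 + k_d θ_c) = 0.383 / (1 + 0.0790 × 19.4) = 0.383 / 2.533 = 0.1512.
Mass of bCOD removed per day: Q(S₀ − S) = 1060 × 3108 g/m³ = 3294 kg/d.
Biomass produced: P_X = Y_obs·Q·ΔS = 0.1512 × 3294 ≈ 498.1 kg VSS/d.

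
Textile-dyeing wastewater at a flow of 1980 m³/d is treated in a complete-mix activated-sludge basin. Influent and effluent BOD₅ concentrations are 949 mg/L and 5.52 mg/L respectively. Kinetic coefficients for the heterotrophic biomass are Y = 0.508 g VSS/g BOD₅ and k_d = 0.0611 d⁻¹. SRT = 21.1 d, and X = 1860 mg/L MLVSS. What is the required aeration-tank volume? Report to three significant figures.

V ≈ 4700 m³

From the SRT design equation V = Y Q (S₀−S) θ_c / [X (1 + k_d θ_c)] = 0.508 × 1980 × (949 − 5.52) × 21.1 / [1860 × (1 + 0.0611 × 21.1)] = 2×10^7 / 4258 = 4703 m³.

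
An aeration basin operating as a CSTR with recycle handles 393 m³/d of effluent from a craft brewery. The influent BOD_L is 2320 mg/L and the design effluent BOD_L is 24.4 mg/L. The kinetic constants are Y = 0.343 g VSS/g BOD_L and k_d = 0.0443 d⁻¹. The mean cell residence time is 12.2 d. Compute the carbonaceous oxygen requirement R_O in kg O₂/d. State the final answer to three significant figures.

Observed yield with endogenous decay: Y_obs = Y / (1 + k_d·θ_c) = 0.343 / (1 + 0.0443 × 12.2) = 0.343 / 1.540 = 0.2227 g VSS/g BOD_L.
Q·(S₀ − S) = 393 × (2320 − 24.4) × 10⁻³ = 902.2 kg/d removed.
Net sludge production P_X = 0.2227 × 902.2 = 200.9 kg VSS/d.
R_O = Q·(S₀ − S) − 1.42·P_X = 902.2 − 1.42 × 200.9 = 616.9 kg O₂/d.

R_O ≈ 617 kg O₂/d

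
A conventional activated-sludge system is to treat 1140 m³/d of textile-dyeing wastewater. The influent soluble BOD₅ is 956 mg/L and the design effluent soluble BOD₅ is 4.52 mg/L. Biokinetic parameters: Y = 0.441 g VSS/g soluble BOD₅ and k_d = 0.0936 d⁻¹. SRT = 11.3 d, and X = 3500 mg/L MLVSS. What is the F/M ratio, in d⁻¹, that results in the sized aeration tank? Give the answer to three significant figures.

F/M ≈ 0.415 d⁻¹

From the SRT design equation V = Y Q (S₀−S) θ_c / [X (1 + k_d θ_c)] = 0.441 × 1140 × (956 − 4.52) × 11.3 / [3500 × (1 + 0.0936 × 11.3)] = 5.41×10^6 / 7202 = 750.5 m³.
F/M = Q·S₀ / (V·X) = 1140 × 956 / (750.5 × 3500) = 0.4149 g soluble BOD₅·(g VSS·d)⁻¹.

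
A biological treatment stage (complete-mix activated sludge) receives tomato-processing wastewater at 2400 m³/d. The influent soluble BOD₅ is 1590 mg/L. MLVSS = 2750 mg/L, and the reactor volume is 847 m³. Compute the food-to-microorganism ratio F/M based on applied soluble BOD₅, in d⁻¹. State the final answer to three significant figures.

F/M = applied load / biomass = Q·S₀/(V·X) = 2400 × 1590 / (847.0 × 2750) = 1.638 d⁻¹.

F/M ≈ 1.64 d⁻¹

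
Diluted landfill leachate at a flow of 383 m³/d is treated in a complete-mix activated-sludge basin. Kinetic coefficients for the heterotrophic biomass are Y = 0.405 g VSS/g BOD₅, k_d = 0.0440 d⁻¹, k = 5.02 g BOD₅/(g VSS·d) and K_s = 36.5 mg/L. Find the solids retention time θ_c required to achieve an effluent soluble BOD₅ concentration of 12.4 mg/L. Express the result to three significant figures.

At the target effluent, Y k S/(K_s+S) = 0.405×5.02×12.4/48.90 = 0.5156 d⁻¹.
Then 1/θ_c = μ − k_d = 0.5156 − 0.0440 = 0.4716 d⁻¹, giving θ_c = 2.121 d.

θ_c ≈ 2.12 d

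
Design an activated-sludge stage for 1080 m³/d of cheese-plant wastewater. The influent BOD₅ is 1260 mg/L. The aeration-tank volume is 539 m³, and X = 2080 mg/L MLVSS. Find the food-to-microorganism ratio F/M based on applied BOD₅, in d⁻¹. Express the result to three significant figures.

F/M = applied load / biomass = Q·S₀/(V·X) = 1080 × 1260 / (539.0 × 2080) = 1.214 d⁻¹.

F/M ≈ 1.21 d⁻¹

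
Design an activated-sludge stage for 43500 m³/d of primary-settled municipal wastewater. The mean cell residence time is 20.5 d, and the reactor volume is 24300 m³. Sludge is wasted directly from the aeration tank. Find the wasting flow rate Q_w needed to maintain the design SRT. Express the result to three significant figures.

Q_w ≈ 1190 m³/d

Wasting from the aeration tank: Q_w = V / θ_c = 24300 / 20.5 = 1185 m³/d.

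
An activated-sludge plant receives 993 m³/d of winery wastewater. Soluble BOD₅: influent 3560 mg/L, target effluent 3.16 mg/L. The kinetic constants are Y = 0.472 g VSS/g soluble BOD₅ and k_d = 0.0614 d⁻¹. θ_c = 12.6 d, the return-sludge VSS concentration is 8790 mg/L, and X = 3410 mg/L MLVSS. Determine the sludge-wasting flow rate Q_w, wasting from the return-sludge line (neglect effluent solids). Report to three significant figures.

From the SRT design equation V = Y Q (S₀−S) θ_c / [X (1 + k_d θ_c)] = 0.472 × 993 × (3560 − 3.16) × 12.6 / [3410 × (1 + 0.0614 × 12.6)] = 2.1×10^7 / 6048 = 3473 m³.
Wasting from the return line (neglecting effluent solids): Q_w = V·X / (θ_c·X_r) = 3473 × 3410 / (12.6 × 8790) = 106.9 m³/d.

Q_w ≈ 107 m³/d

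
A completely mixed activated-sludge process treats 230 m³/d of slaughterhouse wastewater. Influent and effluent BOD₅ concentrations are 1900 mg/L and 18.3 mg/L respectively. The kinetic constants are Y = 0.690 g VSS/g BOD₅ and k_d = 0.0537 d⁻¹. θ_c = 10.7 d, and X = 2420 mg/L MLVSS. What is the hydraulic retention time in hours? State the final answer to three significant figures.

From the SRT design equation V = Y Q (S₀−S) θ_c / [X (1 + k_d θ_c)] = 0.690 × 230 × (1900 − 18.3) × 10.7 / [2420 × (1 + 0.0537 × 10.7)] = 3.2×10^6 / 3811 = 838.5 m³.
τ = V/Q = 838.5/230 = 3.646 d, or 87.50 h.

τ ≈ 87.5 h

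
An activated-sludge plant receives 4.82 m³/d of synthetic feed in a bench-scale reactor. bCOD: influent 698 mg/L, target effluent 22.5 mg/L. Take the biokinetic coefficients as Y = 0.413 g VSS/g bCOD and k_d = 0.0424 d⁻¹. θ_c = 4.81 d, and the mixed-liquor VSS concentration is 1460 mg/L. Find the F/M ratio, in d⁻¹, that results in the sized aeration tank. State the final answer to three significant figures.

F/M ≈ 0.626 d⁻¹

From the SRT design equation V = Y Q (S₀−S) θ_c / [X (1 + k_d θ_c)] = 0.413 × 4.82 × (698 − 22.5) × 4.81 / [1460 × (1 + 0.0424 × 4.81)] = 6.47×10^3 / 1758 = 3.680 m³.
F/M = Q·S₀ / (V·X) = 4.82 × 698 / (3.680 × 1460) = 0.6262 g bCOD·(g VSS·d)⁻¹.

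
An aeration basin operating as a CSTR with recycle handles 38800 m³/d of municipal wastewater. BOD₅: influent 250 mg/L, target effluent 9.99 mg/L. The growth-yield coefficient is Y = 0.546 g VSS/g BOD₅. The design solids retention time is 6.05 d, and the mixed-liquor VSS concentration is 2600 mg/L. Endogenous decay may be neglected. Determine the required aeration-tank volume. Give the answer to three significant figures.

V ≈ 11800 m³

With k_d = 0 the design equation reduces to V = Y Q (S₀−S) θ_c / X = 0.546 × 38800 × (250 − 9.99) × 6.05 / 2600 = 11831 m³.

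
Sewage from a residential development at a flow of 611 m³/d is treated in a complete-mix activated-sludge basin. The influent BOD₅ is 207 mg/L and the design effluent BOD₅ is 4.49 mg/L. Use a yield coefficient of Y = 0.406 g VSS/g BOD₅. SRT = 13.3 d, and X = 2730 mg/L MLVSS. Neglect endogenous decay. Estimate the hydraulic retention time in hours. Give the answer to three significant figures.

Biomass mass balance (decay neglected): V·X = Y·Q·(S₀ − S)·θ_c, so V = 0.406 × 611 × (207 − 4.49) × 13.3 / 2730 = 244.7 m³.
τ = V/Q = 244.7/611 = 0.4006 d, or 9.613 h.

τ ≈ 9.61 h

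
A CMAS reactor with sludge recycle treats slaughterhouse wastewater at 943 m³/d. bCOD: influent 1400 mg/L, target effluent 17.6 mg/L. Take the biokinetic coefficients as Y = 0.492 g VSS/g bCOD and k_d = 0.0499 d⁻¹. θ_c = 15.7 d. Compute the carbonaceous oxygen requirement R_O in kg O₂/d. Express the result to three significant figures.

Y_obs = Y / (1 + k_d θ_c) = 0.492 / (1 + 0.0499 × 15.7) = 0.492 / 1.783 = 0.2759.
Substrate removed = Q·(S₀ − S) = 943 m³/d × (1400 − 17.6) g/m³ = 1.3×10^6 g/d = 1304 kg/d.
Net sludge production P_X = 0.2759 × 1304 = 359.6 kg VSS/d.
R_O = Q·(S₀ − S) − 1.42·P_X = 1304 − 1.42 × 359.6 = 792.9 kg O₂/d.

R_O ≈ 793 kg O₂/d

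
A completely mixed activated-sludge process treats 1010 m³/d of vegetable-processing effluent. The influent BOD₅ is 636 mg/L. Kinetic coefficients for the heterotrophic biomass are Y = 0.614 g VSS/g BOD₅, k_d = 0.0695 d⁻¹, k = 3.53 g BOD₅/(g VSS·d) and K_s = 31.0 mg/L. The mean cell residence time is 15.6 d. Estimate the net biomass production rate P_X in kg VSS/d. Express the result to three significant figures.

For a completely mixed reactor with recycle the Lawrence–McCarty relation gives S = K_s·(1 + k_d·θ_c) / [θ_c·(Y·k − k_d) − 1] = 31.0 × (1 + 0.0695 × 15.6) / [15.6 × (0.614 × 3.53 − 0.0695) − 1] = 64.61 / 31.73 = 2.036 mg/L.
Observed yield with endogenous decay: Y_obs = Y / (1 + k_d·θ_c) = 0.614 / (1 + 0.0695 × 15.6) = 0.614 / 2.084 = 0.2946 g VSS/g BOD₅.
Q·(S₀ − S) = 1010 × (636 − 2.04) × 10⁻³ = 640.3 kg/d removed.
Net biomass production P_X = Y_obs × Q·(S₀ − S) = 0.2946 × 640.3 = 188.6 kg VSS/d.

P_X ≈ 189 kg VSS/d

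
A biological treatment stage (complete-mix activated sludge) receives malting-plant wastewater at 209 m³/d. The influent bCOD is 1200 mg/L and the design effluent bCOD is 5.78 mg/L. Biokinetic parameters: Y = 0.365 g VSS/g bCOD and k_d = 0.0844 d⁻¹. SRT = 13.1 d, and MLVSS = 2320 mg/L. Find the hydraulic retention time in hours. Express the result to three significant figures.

τ ≈ 28.1 h

Steady-state biomass mass balance: V·X·(1 + k_d·θ_c) = Y·Q·(S₀ − S)·θ_c, so V = 0.365 × 209 × (1200 − 5.78) × 13.1 / [2320 × (1 + 0.0844 × 13.1)] = 1.19×10^6 / 4885 = 244.3 m³.
Hydraulic retention time τ = V/Q = 244.3 / 209 = 1.169 d = 28.05 h.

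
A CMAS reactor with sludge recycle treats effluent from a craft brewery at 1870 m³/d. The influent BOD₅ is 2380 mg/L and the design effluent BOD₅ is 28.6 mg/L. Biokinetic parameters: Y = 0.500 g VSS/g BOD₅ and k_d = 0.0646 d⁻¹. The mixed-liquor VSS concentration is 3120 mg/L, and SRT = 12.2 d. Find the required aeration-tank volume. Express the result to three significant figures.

Rearranging the biomass balance for a CMAS with decay, V = Y·Q·ΔS·θ_c / [X·(1+k_d θ_c)] = 0.500 × 1870 × (2380 − 28.6) × 12.2 / [3120 × (1 + 0.0646 × 12.2)] = 2.68×10^7 / 5579 = 4808 m³.

V ≈ 4810 m³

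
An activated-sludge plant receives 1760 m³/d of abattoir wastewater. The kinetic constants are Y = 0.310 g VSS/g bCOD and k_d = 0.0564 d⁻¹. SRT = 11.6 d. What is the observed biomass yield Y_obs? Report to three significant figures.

Y_obs ≈ 0.187 g VSS/g bCOD

Observed yield with endogenous decay: Y_obs = Y / (1 + k_d·θ_c) = 0.310 / (1 + 0.0564 × 11.6) = 0.310 / 1.654 = 0.1874 g VSS/g bCOD.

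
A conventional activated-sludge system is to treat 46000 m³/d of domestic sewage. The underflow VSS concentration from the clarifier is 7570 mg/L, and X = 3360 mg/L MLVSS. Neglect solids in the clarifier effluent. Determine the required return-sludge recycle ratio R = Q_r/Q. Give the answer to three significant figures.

Solids balance on the clarifier gives (1+R)X = R·X_r, so R = X/(X_r − X) = 3360 / (7570 − 3360) = 0.7981.

R ≈ 0.798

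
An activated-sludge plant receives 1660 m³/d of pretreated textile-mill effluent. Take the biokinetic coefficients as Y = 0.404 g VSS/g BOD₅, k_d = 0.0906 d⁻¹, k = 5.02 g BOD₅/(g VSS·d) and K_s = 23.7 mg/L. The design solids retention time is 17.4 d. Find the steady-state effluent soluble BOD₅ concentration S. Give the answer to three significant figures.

Effluent substrate depends only on kinetics and SRT: S = K_s(1 + k_d θ_c) / [θ_c(Yk − k_d) − 1] = 23.7 × (1 + 0.0906 × 17.4) / [17.4 × (0.404 × 5.02 − 0.0906) − 1] = 61.06 / 32.71 = 1.867 mg/L.

S ≈ 1.87 mg/L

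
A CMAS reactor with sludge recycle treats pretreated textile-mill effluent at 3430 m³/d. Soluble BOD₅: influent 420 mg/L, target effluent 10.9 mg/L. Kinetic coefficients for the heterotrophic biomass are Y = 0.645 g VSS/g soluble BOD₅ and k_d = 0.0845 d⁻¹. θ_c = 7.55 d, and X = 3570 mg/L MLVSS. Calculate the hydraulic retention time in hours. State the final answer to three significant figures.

τ ≈ 8.18 h

Rearranging the biomass balance for a CMAS with decay, V = Y·Q·ΔS·θ_c / [X·(1+k_d θ_c)] = 0.645 × 3430 × (420 − 10.9) × 7.55 / [3570 × (1 + 0.0845 × 7.55)] = 6.83×10^6 / 5848 = 1169 m³.
τ = V/Q = 1169/3430 = 0.3407 d, or 8.177 h.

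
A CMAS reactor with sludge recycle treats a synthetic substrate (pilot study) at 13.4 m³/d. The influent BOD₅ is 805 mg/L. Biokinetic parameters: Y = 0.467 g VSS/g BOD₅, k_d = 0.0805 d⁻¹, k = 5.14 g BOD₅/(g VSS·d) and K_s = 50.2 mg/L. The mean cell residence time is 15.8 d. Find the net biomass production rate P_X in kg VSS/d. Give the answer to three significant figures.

P_X ≈ 2.21 kg VSS/d

Effluent substrate depends only on kinetics and SRT: S = K_s(1 + k_d θ_c) / [θ_c(Yk − k_d) − 1] = 50.2 × (1 + 0.0805 × 15.8) / [15.8 × (0.467 × 5.14 − 0.0805) − 1] = 114.0 / 35.65 = 3.199 mg/L.
Y_obs = Y / (1 + k_d θ_c) = 0.467 / (1 + 0.0805 × 15.8) = 0.467 / 2.272 = 0.2056.
Substrate removed = Q·(S₀ − S) = 13.4 m³/d × (805 − 3.20) g/m³ = 1.07×10^4 g/d = 10.74 kg/d.
Net biomass production P_X = Y_obs × Q·(S₀ − S) = 0.2056 × 10.74 = 2.209 kg VSS/d.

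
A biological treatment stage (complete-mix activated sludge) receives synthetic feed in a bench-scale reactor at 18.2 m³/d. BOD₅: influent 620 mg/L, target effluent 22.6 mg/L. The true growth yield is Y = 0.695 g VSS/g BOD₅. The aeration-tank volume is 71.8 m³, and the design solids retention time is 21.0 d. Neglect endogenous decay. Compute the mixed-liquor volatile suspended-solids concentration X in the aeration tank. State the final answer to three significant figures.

From V·X = Y·Q·(S₀ − S)·θ_c (decay neglected): X = 0.695 × 18.2 × (620 − 22.6) × 21.0 / 71.8 = 2210 mg/L.

X ≈ 2210 mg/L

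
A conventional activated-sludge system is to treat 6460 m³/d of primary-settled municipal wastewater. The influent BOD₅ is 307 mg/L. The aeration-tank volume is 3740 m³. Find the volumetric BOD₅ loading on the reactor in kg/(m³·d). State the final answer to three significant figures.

L_v ≈ 0.530 kg BOD₅/(m³·d)

Volumetric loading L_v = Q·S₀ / V = 6460 × 307 g/m³ / 3740 m³ = 530.3 g/(m³·d) = 0.5303 kg BOD₅/(m³·d).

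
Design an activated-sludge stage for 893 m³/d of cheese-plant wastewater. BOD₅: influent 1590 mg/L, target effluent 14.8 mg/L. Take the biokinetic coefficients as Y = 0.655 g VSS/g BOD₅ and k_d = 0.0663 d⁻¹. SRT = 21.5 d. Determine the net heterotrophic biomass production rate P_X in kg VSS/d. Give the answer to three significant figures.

P_X ≈ 380 kg VSS/d

The observed yield is Y_obs = Y/(1 + k_d·θ_c) = 0.655 / (1 + 0.0663 × 21.5) = 0.655 / 2.425 = 0.2701 g VSS per g BOD₅ removed.
Substrate removed = Q·(S₀ − S) = 893 m³/d × (1590 − 14.8) g/m³ = 1.41×10^6 g/d = 1407 kg/d.
P_X = Y_obs · Q(S₀ − S) = 0.2701 × 1407 = 379.9 kg VSS/d.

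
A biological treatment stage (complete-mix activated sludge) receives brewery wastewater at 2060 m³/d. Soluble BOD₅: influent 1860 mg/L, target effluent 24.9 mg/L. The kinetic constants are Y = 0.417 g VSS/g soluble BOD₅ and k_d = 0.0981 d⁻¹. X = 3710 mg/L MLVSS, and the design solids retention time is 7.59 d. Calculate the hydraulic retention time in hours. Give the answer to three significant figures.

Rearranging the biomass balance for a CMAS with decay, V = Y·Q·ΔS·θ_c / [X·(1+k_d θ_c)] = 0.417 × 2060 × (1860 − 24.9) × 7.59 / [3710 × (1 + 0.0981 × 7.59)] = 1.2×10^7 / 6472 = 1849 m³.
HRT = V/Q = 1849 m³ / 2060 m³·d⁻¹ = 0.8974 d × 24 = 21.54 h.

τ ≈ 21.5 h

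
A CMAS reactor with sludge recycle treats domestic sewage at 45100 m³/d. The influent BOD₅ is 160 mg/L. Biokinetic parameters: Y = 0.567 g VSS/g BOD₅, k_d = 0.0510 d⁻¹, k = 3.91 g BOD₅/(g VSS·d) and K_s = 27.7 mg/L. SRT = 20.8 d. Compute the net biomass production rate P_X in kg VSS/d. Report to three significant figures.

P_X ≈ 1970 kg VSS/d

Effluent substrate depends only on kinetics and SRT: S = K_s(1 + k_d θ_c) / [θ_c(Yk − k_d) − 1] = 27.7 × (1 + 0.0510 × 20.8) / [20.8 × (0.567 × 3.91 − 0.0510) − 1] = 57.08 / 44.05 = 1.296 mg/L.
Observed yield with endogenous decay: Y_obs = Y / (1 + k_d·θ_c) = 0.567 / (1 + 0.0510 × 20.8) = 0.567 / 2.061 = 0.2751 g VSS/g BOD₅.
Substrate removed = Q·(S₀ − S) = 45100 m³/d × (160 − 1.30) g/m³ = 7.16×10^6 g/d = 7157 kg/d.
So the net sludge growth is P_X = 0.2751 × 7157 = 1969 kg VSS/d.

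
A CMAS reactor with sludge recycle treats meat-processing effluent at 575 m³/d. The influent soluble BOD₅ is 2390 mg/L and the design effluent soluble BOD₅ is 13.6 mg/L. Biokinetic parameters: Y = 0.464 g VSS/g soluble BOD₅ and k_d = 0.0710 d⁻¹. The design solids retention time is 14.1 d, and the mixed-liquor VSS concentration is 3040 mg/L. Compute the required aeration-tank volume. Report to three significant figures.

From the SRT design equation V = Y Q (S₀−S) θ_c / [X (1 + k_d θ_c)] = 0.464 × 575 × (2390 − 13.6) × 14.1 / [3040 × (1 + 0.0710 × 14.1)] = 8.94×10^6 / 6083 = 1470 m³.

V ≈ 1470 m³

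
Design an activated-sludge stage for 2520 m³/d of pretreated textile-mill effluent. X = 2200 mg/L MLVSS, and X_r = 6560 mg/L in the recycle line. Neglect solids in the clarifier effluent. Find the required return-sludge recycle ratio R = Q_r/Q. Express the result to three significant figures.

R = Q_r/Q = X/(X_r − X) = 2200 / (6560 − 2200) = 0.5046.

R ≈ 0.505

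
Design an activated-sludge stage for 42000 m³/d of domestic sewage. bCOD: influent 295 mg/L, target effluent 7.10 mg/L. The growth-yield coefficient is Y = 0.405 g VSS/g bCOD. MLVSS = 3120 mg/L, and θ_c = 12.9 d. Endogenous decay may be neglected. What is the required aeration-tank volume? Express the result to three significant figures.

Biomass mass balance (decay neglected): V·X = Y·Q·(S₀ − S)·θ_c, so V = 0.405 × 42000 × (295 − 7.10) × 12.9 / 3120 = 20248 m³.

V ≈ 20200 m³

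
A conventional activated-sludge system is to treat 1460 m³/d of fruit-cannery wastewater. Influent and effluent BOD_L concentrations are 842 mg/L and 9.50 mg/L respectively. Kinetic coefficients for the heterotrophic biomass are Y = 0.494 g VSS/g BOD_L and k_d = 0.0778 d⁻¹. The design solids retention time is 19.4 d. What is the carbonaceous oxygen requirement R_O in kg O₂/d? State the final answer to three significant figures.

R_O ≈ 876 kg O₂/d

The observed yield is Y_obs = Y/(1 + k_d·θ_c) = 0.494 / (1 + 0.0778 × 19.4) = 0.494 / 2.509 = 0.1969 g VSS per g BOD_L removed.
ΔS = 842 − 9.50 = 832.5 mg/L, so the substrate removal rate is 1460 × 832.5/1000 = 1215 kg BOD_L/d.
Net sludge production P_X = 0.1969 × 1215 = 239.3 kg VSS/d.
Carbonaceous O₂ demand = substrate oxidised − cell-mass equivalent = 1215 − 1.42 × 239.3 = 875.7 kg O₂/d.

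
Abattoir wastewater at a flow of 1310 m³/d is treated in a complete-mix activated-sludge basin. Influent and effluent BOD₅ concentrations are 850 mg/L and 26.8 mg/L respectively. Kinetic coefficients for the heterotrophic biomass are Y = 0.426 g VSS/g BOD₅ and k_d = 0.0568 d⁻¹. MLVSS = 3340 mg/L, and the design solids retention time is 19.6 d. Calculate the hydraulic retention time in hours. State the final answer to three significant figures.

Steady-state biomass mass balance: V·X·(1 + k_d·θ_c) = Y·Q·(S₀ − S)·θ_c, so V = 0.426 × 1310 × (850 − 26.8) × 19.6 / [3340 × (1 + 0.0568 × 19.6)] = 9×10^6 / 7058 = 1276 m³.
Hydraulic retention time τ = V/Q = 1276 / 1310 = 0.9738 d = 23.37 h.

τ ≈ 23.4 h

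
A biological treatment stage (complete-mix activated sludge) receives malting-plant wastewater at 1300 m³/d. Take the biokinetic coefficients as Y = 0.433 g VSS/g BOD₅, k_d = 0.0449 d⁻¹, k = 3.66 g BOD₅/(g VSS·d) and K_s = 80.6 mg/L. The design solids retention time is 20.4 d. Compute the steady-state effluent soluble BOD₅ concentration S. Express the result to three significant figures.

For a completely mixed reactor with recycle the Lawrence–McCarty relation gives S = K_s·(1 + k_d·θ_c) / [θ_c·(Y·k − k_d) − 1] = 80.6 × (1 + 0.0449 × 20.4) / [20.4 × (0.433 × 3.66 − 0.0449) − 1] = 154.4 / 30.41 = 5.078 mg/L.

S ≈ 5.08 mg/L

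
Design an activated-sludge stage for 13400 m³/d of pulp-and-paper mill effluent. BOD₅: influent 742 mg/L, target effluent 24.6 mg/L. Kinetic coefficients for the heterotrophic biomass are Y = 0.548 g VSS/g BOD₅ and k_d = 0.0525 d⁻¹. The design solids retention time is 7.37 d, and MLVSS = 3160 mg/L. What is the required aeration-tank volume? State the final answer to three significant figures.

From the SRT design equation V = Y Q (S₀−S) θ_c / [X (1 + k_d θ_c)] = 0.548 × 13400 × (742 − 24.6) × 7.37 / [3160 × (1 + 0.0525 × 7.37)] = 3.88×10^7 / 4383 = 8859 m³.

V ≈ 8860 m³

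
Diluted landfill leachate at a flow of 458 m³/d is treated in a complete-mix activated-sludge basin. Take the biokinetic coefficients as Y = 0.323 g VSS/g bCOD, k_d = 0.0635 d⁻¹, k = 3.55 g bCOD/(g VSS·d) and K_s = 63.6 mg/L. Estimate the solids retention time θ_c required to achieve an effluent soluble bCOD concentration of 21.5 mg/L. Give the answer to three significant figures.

At the target effluent, Y k S/(K_s+S) = 0.323×3.55×21.5/85.10 = 0.2897 d⁻¹.
θ_c = 1/(μ − k_d) = 1/(0.2897 − 0.0635) = 1/0.2262 = 4.421 d.

θ_c ≈ 4.42 d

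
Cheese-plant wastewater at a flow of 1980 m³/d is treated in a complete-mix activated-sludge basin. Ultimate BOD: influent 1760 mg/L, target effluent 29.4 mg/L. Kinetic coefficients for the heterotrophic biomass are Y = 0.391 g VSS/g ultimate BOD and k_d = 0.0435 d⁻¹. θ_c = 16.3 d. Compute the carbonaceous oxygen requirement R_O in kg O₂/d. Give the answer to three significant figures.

R_O ≈ 2310 kg O₂/d

The observed yield is Y_obs = Y/(1 + k_d·θ_c) = 0.391 / (1 + 0.0435 × 16.3) = 0.391 / 1.709 = 0.2288 g VSS per g ultimate BOD removed.
ΔS = 1760 − 29.4 = 1731 mg/L, so the substrate removal rate is 1980 × 1731/1000 = 3427 kg ultimate BOD/d.
Biomass synthesised: P_X = Y_obs × 3427 = 783.9 kg VSS/d.
R_O = Q·ΔS − 1.42 P_X = 3427 − 1113 = 2313 kg O₂/d.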